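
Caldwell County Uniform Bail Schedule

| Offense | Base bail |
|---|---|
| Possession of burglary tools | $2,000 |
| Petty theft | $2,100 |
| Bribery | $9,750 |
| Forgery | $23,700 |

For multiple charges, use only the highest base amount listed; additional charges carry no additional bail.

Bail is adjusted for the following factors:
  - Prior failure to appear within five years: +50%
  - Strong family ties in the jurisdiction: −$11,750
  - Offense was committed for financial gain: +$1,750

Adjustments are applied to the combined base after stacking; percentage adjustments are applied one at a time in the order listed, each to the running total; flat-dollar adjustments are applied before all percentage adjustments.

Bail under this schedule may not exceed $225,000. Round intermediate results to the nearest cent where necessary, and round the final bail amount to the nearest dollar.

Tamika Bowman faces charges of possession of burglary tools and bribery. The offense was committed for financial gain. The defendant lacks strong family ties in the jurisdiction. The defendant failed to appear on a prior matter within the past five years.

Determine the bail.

$17,250

Base amounts from the schedule: possession of burglary tools $2,000; bribery $9,750.
Stacking rule: use the highest base only. Highest is bribery at $9,750. Combined base = $9,750.
Offense was committed for financial gain (+$1,750 flat): $9,750 + $1,750 = $11,500.
Prior failure to appear within five years (+50%): $11,500 × 1.5 = $17,250.
$17,250 is within the $225,000 maximum.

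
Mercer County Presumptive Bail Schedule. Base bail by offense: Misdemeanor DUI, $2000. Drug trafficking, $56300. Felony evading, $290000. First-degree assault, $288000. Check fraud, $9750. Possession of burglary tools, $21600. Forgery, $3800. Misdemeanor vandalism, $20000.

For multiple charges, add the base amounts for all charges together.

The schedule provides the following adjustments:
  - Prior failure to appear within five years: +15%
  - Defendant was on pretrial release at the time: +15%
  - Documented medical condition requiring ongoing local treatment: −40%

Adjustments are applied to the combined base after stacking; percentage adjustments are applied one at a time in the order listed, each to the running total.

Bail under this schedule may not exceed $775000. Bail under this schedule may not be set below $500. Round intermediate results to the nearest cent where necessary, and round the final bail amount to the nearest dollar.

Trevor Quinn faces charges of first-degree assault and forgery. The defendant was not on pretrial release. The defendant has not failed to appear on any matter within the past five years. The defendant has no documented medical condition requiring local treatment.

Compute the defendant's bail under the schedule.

$291800

Base amounts from the schedule: first-degree assault $288000; forgery $3800.
Stacking rule: sum of all bases. $288000 + $3800 = $291800.
No adjustment factors apply to this defendant.
$291800 is within the $775000 maximum.
$291800 is at or above the $500 minimum.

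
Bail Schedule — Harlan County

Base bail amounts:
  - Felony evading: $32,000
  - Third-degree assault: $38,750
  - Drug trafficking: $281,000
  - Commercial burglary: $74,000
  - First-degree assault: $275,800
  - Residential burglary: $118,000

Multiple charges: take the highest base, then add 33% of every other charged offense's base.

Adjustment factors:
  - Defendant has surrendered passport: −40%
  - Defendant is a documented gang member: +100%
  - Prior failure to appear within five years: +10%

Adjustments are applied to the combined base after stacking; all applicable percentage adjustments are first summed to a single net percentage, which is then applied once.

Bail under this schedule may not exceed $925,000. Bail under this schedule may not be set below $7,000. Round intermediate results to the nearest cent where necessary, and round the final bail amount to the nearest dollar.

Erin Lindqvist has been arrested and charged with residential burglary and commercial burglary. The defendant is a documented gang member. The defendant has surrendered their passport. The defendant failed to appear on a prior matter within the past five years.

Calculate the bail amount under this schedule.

Base amounts from the schedule: residential burglary $118,000; commercial burglary $74,000.
Stacking rule: highest base plus 33% of each additional charge. Highest is residential burglary at $118,000. Additional: $74,000 × 33% = $24,420. Combined base = $118,000 + $24,420 = $142,420.
Net percentage adjustment: −40% +100% +10% = +70%. $142,420 × 1.7 = $242,114.
$242,114 is within the $925,000 maximum.
$242,114 is at or above the $7,000 minimum.

$242,114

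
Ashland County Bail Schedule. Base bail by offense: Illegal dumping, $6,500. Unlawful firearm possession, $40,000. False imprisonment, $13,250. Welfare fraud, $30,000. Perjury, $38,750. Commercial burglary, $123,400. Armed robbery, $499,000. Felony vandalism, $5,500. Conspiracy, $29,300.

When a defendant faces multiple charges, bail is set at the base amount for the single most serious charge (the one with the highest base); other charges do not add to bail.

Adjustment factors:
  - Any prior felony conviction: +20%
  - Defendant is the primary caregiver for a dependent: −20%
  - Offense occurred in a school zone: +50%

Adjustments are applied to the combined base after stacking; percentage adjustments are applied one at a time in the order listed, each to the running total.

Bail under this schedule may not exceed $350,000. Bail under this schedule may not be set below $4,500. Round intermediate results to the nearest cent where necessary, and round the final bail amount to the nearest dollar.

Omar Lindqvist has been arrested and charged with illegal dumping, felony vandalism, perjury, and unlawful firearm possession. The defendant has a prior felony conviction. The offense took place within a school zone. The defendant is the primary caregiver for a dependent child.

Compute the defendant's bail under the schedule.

$57,600

Base amounts from the schedule: illegal dumping $6,500; felony vandalism $5,500; perjury $38,750; unlawful firearm possession $40,000.
Stacking rule: use the highest base only. Highest is unlawful firearm possession at $40,000. Combined base = $40,000.
Any prior felony conviction (+20%): $40,000 × 1.2 = $48,000.
Defendant is the primary caregiver for a dependent (−20%): $48,000 × 0.8 = $38,400.
Offense occurred in a school zone (+50%): $38,400 × 1.5 = $57,600.
$57,600 is within the $350,000 maximum.
$57,600 is at or above the $4,500 minimum.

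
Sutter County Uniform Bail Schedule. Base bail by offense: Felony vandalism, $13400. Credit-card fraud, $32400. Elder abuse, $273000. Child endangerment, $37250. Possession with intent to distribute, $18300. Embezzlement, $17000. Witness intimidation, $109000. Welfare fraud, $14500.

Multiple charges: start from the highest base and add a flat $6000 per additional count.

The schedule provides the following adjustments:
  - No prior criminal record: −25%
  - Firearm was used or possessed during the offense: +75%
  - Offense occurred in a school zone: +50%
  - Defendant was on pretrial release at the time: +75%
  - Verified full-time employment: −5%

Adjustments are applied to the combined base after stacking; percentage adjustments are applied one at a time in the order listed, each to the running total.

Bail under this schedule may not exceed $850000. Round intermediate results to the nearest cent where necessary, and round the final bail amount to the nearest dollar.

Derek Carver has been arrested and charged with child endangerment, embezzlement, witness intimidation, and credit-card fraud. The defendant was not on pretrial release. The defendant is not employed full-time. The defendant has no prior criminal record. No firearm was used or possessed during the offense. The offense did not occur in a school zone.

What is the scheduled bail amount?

Base amounts from the schedule: child endangerment $37250; embezzlement $17000; witness intimidation $109000; credit-card fraud $32400.
Stacking rule: highest base plus $6000 per additional charge. Highest is witness intimidation at $109000; 3 additional charges → +$18000. Combined base = $127000.
No prior criminal record (−25%): $127000 × 0.75 = $95250.
$95250 is within the $850000 maximum.

$95250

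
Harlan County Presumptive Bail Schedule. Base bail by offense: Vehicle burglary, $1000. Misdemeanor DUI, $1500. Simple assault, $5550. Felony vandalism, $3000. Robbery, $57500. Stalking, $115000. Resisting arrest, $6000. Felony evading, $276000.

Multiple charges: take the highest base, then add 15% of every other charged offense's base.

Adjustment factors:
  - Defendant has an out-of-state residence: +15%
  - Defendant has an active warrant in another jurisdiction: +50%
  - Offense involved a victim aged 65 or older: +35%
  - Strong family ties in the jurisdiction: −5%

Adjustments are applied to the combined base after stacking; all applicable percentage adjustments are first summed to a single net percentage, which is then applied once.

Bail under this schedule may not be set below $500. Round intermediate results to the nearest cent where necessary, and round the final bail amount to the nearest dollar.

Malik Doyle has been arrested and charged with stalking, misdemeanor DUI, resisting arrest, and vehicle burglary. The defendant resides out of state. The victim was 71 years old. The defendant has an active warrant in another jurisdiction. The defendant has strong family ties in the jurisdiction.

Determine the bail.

$226736

Base amounts from the schedule: stalking $115000; misdemeanor DUI $1500; resisting arrest $6000; vehicle burglary $1000.
Stacking rule: highest base plus 15% of each additional charge. Highest is stalking at $115000. Additional: $1500 × 15% = $225; $6000 × 15% = $900; $1000 × 15% = $150. Combined base = $115000 + $1275 = $116275.
Net percentage adjustment: +15% +50% +35% −5% = +95%. $116275 × 1.95 = $226736.25.
$226736.25 is at or above the $500 minimum.
Rounded to the nearest dollar: $226736.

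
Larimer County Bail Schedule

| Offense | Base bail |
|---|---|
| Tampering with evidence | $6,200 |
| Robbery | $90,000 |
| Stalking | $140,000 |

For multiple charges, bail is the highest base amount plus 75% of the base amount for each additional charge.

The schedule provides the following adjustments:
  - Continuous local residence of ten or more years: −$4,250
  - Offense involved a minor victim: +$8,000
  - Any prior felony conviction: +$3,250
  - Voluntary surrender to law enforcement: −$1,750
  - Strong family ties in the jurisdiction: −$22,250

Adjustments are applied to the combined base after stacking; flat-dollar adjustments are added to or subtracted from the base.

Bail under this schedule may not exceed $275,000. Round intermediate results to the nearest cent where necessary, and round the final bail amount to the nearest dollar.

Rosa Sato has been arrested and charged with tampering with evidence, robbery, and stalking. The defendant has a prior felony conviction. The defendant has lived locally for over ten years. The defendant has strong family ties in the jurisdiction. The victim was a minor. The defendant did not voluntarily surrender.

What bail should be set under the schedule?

$196,900

Base amounts from the schedule: tampering with evidence $6,200; robbery $90,000; stalking $140,000.
Stacking rule: highest base plus 75% of each additional charge. Highest is stalking at $140,000. Additional: $6,200 × 75% = $4,650; $90,000 × 75% = $67,500. Combined base = $140,000 + $72,150 = $212,150.
Continuous local residence of ten or more years (−$4,250 flat): $212,150 − $4,250 = $207,900.
Offense involved a minor victim (+$8,000 flat): $207,900 + $8,000 = $215,900.
Any prior felony conviction (+$3,250 flat): $215,900 + $3,250 = $219,150.
Strong family ties in the jurisdiction (−$22,250 flat): $219,150 − $22,250 = $196,900.
$196,900 is within the $275,000 maximum.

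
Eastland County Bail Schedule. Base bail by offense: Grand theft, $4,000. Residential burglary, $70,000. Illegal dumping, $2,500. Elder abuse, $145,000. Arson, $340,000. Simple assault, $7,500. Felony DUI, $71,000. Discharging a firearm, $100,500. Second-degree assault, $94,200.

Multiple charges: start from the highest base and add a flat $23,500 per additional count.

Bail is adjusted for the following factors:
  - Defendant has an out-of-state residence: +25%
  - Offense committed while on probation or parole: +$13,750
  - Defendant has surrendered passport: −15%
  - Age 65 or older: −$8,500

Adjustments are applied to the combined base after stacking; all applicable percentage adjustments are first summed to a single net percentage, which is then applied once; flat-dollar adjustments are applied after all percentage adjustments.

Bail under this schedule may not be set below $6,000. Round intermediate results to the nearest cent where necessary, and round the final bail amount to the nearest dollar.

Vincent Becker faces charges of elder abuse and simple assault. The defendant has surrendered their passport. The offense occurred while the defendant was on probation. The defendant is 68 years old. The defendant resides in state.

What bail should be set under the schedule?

Base amounts from the schedule: elder abuse $145,000; simple assault $7,500.
Stacking rule: highest base plus $23,500 per additional charge. Highest is elder abuse at $145,000; 1 additional charge → +$23,500. Combined base = $168,500.
Defendant has surrendered passport (−15%): $168,500 × 0.85 = $143,225.
Offense committed while on probation or parole (+$13,750 flat): $143,225 + $13,750 = $156,975.
Age 65 or older (−$8,500 flat): $156,975 − $8,500 = $148,475.
$148,475 is at or above the $6,000 minimum.

$148,475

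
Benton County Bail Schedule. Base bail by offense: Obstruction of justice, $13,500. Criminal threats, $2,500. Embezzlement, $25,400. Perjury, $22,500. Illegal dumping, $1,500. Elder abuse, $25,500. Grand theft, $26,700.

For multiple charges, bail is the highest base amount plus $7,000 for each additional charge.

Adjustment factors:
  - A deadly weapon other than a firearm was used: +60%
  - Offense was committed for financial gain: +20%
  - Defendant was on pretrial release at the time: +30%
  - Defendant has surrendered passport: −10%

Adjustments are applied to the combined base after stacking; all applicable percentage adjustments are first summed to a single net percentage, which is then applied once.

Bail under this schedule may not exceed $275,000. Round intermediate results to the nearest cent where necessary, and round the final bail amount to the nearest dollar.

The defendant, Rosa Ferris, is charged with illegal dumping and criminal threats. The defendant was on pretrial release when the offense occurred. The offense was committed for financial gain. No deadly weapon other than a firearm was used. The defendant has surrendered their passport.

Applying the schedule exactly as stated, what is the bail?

$13,300

Base amounts from the schedule: illegal dumping $1,500; criminal threats $2,500.
Stacking rule: highest base plus $7,000 per additional charge. Highest is criminal threats at $2,500; 1 additional charge → +$7,000. Combined base = $9,500.
Net percentage adjustment: +20% +30% −10% = +40%. $9,500 × 1.4 = $13,300.
$13,300 is within the $275,000 maximum.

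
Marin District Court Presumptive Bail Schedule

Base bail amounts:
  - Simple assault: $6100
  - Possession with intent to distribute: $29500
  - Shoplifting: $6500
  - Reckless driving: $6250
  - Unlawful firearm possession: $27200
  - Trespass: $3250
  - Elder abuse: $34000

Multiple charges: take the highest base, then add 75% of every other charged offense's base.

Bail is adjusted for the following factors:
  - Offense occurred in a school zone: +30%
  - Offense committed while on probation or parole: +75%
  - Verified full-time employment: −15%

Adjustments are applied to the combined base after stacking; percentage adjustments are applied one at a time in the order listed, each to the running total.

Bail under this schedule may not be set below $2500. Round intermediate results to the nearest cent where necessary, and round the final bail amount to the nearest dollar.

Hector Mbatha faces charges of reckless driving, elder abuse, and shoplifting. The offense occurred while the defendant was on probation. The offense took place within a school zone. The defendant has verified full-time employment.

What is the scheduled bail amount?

Base amounts from the schedule: reckless driving $6250; elder abuse $34000; shoplifting $6500.
Stacking rule: highest base plus 75% of each additional charge. Highest is elder abuse at $34000. Additional: $6250 × 75% = $4687.50; $6500 × 75% = $4875. Combined base = $34000 + $9562.50 = $43562.50.
Offense occurred in a school zone (+30%): $43562.50 × 1.3 = $56631.25.
Offense committed while on probation or parole (+75%): $56631.25 × 1.75 = $99104.69.
Verified full-time employment (−15%): $99104.69 × 0.85 = $84238.99.
$84238.99 is at or above the $2500 minimum.
Rounded to the nearest dollar: $84239.

$84239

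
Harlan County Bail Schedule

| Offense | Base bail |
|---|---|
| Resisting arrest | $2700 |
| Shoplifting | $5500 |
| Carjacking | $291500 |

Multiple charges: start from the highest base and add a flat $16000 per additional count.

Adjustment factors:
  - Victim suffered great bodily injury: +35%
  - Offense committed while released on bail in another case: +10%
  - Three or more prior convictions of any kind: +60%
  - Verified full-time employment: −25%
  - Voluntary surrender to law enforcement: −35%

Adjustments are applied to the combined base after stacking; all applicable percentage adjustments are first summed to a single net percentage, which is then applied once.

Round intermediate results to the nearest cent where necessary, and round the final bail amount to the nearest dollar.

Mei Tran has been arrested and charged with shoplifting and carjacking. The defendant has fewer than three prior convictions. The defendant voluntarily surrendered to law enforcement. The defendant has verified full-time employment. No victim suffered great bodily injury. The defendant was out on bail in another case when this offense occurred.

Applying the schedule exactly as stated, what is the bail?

Base amounts from the schedule: shoplifting $5500; carjacking $291500.
Stacking rule: highest base plus $16000 per additional charge. Highest is carjacking at $291500; 1 additional charge → +$16000. Combined base = $307500.
Net percentage adjustment: +10% −25% −35% = −50%. $307500 × 0.5 = $153750.

$153750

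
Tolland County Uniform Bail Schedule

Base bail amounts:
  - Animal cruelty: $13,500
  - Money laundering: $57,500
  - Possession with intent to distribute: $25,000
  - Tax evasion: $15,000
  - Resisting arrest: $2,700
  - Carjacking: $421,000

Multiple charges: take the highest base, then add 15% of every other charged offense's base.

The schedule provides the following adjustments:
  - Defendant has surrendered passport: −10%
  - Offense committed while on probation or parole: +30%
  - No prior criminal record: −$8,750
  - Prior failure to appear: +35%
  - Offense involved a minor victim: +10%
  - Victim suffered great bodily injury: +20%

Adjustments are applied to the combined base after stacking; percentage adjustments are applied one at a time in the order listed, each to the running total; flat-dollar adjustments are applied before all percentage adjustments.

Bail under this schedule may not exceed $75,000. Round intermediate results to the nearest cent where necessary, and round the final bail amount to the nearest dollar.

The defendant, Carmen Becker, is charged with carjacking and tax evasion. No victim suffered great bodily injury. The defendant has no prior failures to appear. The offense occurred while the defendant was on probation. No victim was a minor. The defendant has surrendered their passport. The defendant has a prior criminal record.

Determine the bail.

$75,000

Base amounts from the schedule: carjacking $421,000; tax evasion $15,000.
Stacking rule: highest base plus 15% of each additional charge. Highest is carjacking at $421,000. Additional: $15,000 × 15% = $2,250. Combined base = $421,000 + $2,250 = $423,250.
Defendant has surrendered passport (−10%): $423,250 × 0.9 = $380,925.
Offense committed while on probation or parole (+30%): $380,925 × 1.3 = $495,202.50.
Result $495,202.50 exceeds the maximum of $75,000; bail is capped at $75,000.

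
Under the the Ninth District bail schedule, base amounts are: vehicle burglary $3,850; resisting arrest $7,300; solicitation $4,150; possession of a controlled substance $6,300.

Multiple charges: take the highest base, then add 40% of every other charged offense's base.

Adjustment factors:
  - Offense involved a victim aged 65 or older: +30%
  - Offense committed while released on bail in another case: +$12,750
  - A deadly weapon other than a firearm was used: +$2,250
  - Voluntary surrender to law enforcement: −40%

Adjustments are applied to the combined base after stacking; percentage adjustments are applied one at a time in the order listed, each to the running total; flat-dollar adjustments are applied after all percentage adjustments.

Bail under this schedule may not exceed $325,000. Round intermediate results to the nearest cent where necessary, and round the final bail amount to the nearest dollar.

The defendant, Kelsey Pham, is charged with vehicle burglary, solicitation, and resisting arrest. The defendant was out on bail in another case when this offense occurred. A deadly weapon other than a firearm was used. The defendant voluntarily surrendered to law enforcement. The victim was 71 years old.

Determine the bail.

Base amounts from the schedule: vehicle burglary $3,850; solicitation $4,150; resisting arrest $7,300.
Stacking rule: highest base plus 40% of each additional charge. Highest is resisting arrest at $7,300. Additional: $3,850 × 40% = $1,540; $4,150 × 40% = $1,660. Combined base = $7,300 + $3,200 = $10,500.
Offense involved a victim aged 65 or older (+30%): $10,500 × 1.3 = $13,650.
Voluntary surrender to law enforcement (−40%): $13,650 × 0.6 = $8,190.
Offense committed while released on bail in another case (+$12,750 flat): $8,190 + $12,750 = $20,940.
A deadly weapon other than a firearm was used (+$2,250 flat): $20,940 + $2,250 = $23,190.
$23,190 is within the $325,000 maximum.

$23,190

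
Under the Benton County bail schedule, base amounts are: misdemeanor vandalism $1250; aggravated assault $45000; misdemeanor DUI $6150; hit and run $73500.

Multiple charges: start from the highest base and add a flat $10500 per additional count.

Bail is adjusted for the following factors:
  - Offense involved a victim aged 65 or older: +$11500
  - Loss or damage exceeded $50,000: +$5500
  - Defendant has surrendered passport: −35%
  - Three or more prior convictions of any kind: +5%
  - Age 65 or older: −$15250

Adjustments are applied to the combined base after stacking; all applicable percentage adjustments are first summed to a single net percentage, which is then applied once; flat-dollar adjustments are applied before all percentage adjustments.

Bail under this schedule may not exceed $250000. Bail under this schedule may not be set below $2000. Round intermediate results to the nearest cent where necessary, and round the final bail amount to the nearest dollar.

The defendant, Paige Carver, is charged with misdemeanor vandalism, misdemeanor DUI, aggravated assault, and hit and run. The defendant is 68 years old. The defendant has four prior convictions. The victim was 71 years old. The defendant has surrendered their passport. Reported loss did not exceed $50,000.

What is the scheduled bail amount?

$70875

Base amounts from the schedule: misdemeanor vandalism $1250; misdemeanor DUI $6150; aggravated assault $45000; hit and run $73500.
Stacking rule: highest base plus $10500 per additional charge. Highest is hit and run at $73500; 3 additional charges → +$31500. Combined base = $105000.
Offense involved a victim aged 65 or older (+$11500 flat): $105000 + $11500 = $116500.
Age 65 or older (−$15250 flat): $116500 − $15250 = $101250.
Net percentage adjustment: −35% +5% = −30%. $101250 × 0.7 = $70875.
$70875 is within the $250000 maximum.
$70875 is at or above the $2000 minimum.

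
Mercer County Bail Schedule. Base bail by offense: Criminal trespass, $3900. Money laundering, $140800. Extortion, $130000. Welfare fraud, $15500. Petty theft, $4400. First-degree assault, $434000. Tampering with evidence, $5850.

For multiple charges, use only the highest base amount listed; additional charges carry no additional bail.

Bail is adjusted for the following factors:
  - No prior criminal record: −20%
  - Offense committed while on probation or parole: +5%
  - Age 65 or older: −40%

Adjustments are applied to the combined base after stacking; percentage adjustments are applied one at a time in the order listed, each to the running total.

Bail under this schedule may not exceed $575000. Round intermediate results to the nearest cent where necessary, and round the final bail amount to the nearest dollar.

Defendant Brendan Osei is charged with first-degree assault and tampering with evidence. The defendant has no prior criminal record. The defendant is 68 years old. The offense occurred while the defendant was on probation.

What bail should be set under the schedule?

Base amounts from the schedule: first-degree assault $434000; tampering with evidence $5850.
Stacking rule: use the highest base only. Highest is first-degree assault at $434000. Combined base = $434000.
No prior criminal record (−20%): $434000 × 0.8 = $347200.
Offense committed while on probation or parole (+5%): $347200 × 1.05 = $364560.
Age 65 or older (−40%): $364560 × 0.6 = $218736.
$218736 is within the $575000 maximum.

$218736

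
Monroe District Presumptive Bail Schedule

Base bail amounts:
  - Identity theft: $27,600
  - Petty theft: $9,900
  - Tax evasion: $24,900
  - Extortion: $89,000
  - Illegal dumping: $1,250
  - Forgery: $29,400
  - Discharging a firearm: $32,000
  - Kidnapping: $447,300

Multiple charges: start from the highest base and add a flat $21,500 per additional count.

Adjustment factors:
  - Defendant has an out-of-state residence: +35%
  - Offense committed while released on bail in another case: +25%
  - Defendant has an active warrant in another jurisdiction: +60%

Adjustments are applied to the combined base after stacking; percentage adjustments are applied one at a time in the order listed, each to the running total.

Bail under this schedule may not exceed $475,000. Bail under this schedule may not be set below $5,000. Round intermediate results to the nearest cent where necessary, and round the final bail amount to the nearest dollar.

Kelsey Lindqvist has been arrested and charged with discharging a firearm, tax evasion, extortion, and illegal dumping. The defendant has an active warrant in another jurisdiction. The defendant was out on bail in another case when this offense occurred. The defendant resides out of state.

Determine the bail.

Base amounts from the schedule: discharging a firearm $32,000; tax evasion $24,900; extortion $89,000; illegal dumping $1,250.
Stacking rule: highest base plus $21,500 per additional charge. Highest is extortion at $89,000; 3 additional charges → +$64,500. Combined base = $153,500.
Defendant has an out-of-state residence (+35%): $153,500 × 1.35 = $207,225.
Offense committed while released on bail in another case (+25%): $207,225 × 1.25 = $259,031.25.
Defendant has an active warrant in another jurisdiction (+60%): $259,031.25 × 1.6 = $414,450.
$414,450 is within the $475,000 maximum.
$414,450 is at or above the $5,000 minimum.

$414,450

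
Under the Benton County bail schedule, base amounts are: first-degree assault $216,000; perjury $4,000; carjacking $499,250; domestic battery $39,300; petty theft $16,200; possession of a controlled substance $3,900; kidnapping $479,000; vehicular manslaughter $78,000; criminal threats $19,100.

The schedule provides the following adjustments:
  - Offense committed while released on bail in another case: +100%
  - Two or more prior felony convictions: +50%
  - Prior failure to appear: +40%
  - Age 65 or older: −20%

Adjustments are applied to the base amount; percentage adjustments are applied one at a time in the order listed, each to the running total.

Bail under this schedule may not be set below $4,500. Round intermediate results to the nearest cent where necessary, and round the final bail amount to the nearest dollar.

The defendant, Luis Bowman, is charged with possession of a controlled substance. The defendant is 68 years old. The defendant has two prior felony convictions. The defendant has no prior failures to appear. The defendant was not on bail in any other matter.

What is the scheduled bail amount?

$4,680

Base amounts from the schedule: possession of a controlled substance $3,900.
Single charge. Combined base = $3,900.
Two or more prior felony convictions (+50%): $3,900 × 1.5 = $5,850.
Age 65 or older (−20%): $5,850 × 0.8 = $4,680.
$4,680 is at or above the $4,500 minimum.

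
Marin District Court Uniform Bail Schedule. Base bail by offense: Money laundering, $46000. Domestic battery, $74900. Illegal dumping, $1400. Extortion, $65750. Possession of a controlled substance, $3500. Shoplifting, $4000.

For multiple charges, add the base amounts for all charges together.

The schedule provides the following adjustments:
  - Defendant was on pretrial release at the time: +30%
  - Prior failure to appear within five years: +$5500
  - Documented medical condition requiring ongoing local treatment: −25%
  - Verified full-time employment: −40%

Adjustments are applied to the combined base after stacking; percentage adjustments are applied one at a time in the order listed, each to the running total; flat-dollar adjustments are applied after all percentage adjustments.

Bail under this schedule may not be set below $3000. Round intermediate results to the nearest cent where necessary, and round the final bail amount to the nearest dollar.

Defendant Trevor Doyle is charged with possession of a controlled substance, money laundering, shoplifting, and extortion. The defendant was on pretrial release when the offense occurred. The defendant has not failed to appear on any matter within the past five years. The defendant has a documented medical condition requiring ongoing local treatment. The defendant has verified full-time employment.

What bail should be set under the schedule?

Base amounts from the schedule: possession of a controlled substance $3500; money laundering $46000; shoplifting $4000; extortion $65750.
Stacking rule: sum of all bases. $3500 + $46000 + $4000 + $65750 = $119250.
Defendant was on pretrial release at the time (+30%): $119250 × 1.3 = $155025.
Documented medical condition requiring ongoing local treatment (−25%): $155025 × 0.75 = $116268.75.
Verified full-time employment (−40%): $116268.75 × 0.6 = $69761.25.
$69761.25 is at or above the $3000 minimum.
Rounded to the nearest dollar: $69761.

$69761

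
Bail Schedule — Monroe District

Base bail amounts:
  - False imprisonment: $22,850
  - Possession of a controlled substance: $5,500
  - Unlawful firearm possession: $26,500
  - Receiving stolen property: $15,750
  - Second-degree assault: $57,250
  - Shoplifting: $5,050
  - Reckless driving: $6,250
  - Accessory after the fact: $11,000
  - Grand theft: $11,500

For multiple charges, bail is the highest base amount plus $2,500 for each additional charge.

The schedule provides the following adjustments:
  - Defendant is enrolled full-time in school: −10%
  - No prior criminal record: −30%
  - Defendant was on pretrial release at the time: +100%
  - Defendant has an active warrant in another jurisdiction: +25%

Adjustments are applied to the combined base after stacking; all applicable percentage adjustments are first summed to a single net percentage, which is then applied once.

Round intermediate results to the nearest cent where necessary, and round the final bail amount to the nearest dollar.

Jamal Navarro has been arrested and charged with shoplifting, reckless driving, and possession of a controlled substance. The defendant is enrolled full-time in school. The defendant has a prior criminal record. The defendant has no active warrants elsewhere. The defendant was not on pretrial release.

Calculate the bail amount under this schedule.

$10,125

Base amounts from the schedule: shoplifting $5,050; reckless driving $6,250; possession of a controlled substance $5,500.
Stacking rule: highest base plus $2,500 per additional charge. Highest is reckless driving at $6,250; 2 additional charges → +$5,000. Combined base = $11,250.
Defendant is enrolled full-time in school (−10%): $11,250 × 0.9 = $10,125.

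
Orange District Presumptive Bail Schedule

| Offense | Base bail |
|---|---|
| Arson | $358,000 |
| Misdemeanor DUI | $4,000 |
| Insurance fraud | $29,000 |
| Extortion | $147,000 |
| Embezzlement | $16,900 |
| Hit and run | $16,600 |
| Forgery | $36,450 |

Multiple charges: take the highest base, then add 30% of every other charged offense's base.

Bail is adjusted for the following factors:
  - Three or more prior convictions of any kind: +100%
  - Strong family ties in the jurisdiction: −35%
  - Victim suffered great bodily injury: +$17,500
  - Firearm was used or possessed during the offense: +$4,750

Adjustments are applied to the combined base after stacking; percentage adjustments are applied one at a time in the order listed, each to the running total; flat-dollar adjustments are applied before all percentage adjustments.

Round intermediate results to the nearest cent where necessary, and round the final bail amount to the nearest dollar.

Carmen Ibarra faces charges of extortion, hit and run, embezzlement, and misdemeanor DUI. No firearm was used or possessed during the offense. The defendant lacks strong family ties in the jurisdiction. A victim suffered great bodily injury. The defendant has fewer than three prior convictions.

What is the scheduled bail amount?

$175,750

Base amounts from the schedule: extortion $147,000; hit and run $16,600; embezzlement $16,900; misdemeanor DUI $4,000.
Stacking rule: highest base plus 30% of each additional charge. Highest is extortion at $147,000. Additional: $16,600 × 30% = $4,980; $16,900 × 30% = $5,070; $4,000 × 30% = $1,200. Combined base = $147,000 + $11,250 = $158,250.
Victim suffered great bodily injury (+$17,500 flat): $158,250 + $17,500 = $175,750.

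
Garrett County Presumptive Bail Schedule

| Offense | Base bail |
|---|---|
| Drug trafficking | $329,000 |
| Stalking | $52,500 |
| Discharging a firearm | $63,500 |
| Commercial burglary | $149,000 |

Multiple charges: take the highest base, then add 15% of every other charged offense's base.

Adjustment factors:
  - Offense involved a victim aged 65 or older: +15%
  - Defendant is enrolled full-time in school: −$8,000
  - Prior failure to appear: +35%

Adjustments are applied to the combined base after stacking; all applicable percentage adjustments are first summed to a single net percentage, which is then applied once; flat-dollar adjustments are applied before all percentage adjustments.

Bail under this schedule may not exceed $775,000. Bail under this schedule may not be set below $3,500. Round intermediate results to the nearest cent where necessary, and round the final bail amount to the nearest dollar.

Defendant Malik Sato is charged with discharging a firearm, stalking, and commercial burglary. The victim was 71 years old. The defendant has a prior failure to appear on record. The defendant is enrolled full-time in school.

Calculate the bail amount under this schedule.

Base amounts from the schedule: discharging a firearm $63,500; stalking $52,500; commercial burglary $149,000.
Stacking rule: highest base plus 15% of each additional charge. Highest is commercial burglary at $149,000. Additional: $63,500 × 15% = $9,525; $52,500 × 15% = $7,875. Combined base = $149,000 + $17,400 = $166,400.
Defendant is enrolled full-time in school (−$8,000 flat): $166,400 − $8,000 = $158,400.
Net percentage adjustment: +15% +35% = +50%. $158,400 × 1.5 = $237,600.
$237,600 is within the $775,000 maximum.
$237,600 is at or above the $3,500 minimum.

$237,600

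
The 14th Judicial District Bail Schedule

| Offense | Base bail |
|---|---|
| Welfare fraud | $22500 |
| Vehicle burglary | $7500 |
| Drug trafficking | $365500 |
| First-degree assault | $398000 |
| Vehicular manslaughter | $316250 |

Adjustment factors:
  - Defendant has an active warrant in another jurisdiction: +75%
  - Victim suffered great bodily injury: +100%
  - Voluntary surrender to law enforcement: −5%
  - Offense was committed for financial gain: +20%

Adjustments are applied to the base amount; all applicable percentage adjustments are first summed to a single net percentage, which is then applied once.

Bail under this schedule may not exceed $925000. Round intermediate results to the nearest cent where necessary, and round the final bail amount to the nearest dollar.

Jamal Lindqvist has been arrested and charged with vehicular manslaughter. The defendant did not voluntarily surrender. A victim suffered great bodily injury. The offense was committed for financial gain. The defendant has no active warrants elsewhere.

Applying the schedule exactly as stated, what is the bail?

$695750

Base amounts from the schedule: vehicular manslaughter $316250.
Single charge. Combined base = $316250.
Net percentage adjustment: +100% +20% = +120%. $316250 × 2.2 = $695750.
$695750 is within the $925000 maximum.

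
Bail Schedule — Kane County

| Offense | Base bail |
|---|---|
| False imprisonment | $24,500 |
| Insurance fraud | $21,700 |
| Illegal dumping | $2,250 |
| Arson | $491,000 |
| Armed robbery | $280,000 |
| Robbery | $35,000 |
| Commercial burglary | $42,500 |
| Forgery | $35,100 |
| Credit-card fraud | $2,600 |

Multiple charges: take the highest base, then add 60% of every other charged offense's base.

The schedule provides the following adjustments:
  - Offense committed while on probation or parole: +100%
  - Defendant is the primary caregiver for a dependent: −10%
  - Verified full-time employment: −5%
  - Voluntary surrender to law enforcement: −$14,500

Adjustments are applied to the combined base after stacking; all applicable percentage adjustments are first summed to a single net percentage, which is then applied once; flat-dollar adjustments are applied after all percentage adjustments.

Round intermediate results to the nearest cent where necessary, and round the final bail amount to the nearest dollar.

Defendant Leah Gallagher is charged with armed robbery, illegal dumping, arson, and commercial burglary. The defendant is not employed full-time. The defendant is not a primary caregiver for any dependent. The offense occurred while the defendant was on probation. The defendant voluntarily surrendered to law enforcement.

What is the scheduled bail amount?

$1,357,200

Base amounts from the schedule: armed robbery $280,000; illegal dumping $2,250; arson $491,000; commercial burglary $42,500.
Stacking rule: highest base plus 60% of each additional charge. Highest is arson at $491,000. Additional: $280,000 × 60% = $168,000; $2,250 × 60% = $1,350; $42,500 × 60% = $25,500. Combined base = $491,000 + $194,850 = $685,850.
Offense committed while on probation or parole (+100%): $685,850 × 2 = $1,371,700.
Voluntary surrender to law enforcement (−$14,500 flat): $1,371,700 − $14,500 = $1,357,200.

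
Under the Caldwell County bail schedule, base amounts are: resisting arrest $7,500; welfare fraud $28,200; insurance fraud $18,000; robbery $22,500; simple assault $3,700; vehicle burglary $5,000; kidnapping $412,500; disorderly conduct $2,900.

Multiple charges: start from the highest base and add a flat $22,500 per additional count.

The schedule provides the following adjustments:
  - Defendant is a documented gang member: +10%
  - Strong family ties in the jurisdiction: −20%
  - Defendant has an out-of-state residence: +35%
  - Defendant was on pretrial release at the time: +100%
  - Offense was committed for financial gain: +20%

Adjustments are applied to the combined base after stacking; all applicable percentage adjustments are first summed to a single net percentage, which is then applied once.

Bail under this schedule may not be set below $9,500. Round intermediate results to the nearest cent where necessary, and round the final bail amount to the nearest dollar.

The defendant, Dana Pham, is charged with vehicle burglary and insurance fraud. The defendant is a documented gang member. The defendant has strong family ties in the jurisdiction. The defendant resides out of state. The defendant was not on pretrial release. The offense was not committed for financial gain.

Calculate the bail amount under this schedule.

$50,625

Base amounts from the schedule: vehicle burglary $5,000; insurance fraud $18,000.
Stacking rule: highest base plus $22,500 per additional charge. Highest is insurance fraud at $18,000; 1 additional charge → +$22,500. Combined base = $40,500.
Net percentage adjustment: +10% −20% +35% = +25%. $40,500 × 1.25 = $50,625.
$50,625 is at or above the $9,500 minimum.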